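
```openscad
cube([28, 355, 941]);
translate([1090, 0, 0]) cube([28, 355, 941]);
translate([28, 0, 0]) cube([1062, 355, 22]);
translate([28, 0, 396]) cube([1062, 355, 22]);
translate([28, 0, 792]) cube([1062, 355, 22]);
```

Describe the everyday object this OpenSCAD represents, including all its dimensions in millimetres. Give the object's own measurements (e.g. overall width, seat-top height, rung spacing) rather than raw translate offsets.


An open bookshelf. Two side panels, each 28 mm thick, 355 mm deep and 941 mm tall, stand 1118 mm apart (outside-to-outside). Between them sit 3 shelves, each 22 mm thick and 355 mm deep, spanning the full gap between the sides. The bottom shelf rests on the floor (its underside at z = 0) and the clear gap between one shelf's top and the next shelf's underside is 374 mm.


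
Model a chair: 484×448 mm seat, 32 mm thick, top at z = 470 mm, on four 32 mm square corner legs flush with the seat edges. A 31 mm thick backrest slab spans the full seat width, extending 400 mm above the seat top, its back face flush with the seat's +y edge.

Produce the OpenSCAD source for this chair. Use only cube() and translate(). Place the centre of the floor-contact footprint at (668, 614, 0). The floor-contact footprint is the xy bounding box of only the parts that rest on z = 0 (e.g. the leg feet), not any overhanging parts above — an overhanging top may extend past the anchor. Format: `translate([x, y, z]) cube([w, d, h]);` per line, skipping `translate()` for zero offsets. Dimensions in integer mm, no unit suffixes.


translate([426, 390, 438]) cube([484, 448, 32]);
translate([426, 390, 0]) cube([32, 32, 438]);
translate([878, 390, 0]) cube([32, 32, 438]);
translate([426, 806, 0]) cube([32, 32, 438]);
translate([878, 806, 0]) cube([32, 32, 438]);
translate([426, 807, 470]) cube([484, 31, 400]);


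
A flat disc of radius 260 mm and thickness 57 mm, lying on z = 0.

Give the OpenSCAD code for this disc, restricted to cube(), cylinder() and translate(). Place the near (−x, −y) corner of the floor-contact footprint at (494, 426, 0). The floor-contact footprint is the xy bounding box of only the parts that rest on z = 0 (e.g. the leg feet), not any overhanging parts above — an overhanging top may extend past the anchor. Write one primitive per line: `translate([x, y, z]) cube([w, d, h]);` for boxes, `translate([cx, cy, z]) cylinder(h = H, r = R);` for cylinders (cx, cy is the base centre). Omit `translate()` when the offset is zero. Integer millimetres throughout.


translate([754, 686, 0]) cylinder(h = 57, r = 260);


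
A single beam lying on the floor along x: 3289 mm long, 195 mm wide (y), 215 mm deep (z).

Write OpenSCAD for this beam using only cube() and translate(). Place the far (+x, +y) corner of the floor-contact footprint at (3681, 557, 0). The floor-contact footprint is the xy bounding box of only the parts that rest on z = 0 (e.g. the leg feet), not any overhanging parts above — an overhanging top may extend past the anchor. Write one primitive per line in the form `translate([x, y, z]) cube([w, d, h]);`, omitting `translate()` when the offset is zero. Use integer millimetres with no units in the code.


translate([392, 362, 0]) cube([3289, 195, 215]);


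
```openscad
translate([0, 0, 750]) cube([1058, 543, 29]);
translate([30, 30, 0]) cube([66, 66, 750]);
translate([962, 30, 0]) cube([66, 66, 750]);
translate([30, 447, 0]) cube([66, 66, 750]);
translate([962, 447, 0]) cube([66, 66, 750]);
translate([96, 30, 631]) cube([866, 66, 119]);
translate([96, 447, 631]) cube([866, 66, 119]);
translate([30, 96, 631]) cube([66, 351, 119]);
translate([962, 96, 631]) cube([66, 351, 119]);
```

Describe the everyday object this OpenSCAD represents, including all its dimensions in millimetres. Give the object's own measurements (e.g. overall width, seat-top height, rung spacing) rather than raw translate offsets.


A table: top 1058 mm (x) × 543 mm (y), 29 mm thick, upper face at z = 779 mm, on four 66×66 mm square legs, each inset 30 mm from the nearest pair of top edges from z = 0 to the bottom of the top. Four apron rails, 66 mm thick and 119 mm tall, run between adjacent legs with their top edges flush with the underside of the top and their outer faces flush with the legs' outer faces.


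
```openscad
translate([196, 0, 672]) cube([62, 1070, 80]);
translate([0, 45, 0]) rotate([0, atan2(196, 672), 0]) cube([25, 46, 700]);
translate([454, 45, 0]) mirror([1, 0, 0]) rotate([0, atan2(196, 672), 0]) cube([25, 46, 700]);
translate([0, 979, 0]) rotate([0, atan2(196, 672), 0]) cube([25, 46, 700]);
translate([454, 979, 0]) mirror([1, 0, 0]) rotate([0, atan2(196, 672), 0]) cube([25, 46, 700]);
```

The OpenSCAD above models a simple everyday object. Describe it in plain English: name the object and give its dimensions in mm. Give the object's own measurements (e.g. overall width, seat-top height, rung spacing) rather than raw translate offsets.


A sawhorse. A 62×1070×80 mm beam (x, y, z) sits on two A-frame leg pairs. Each pair is two raked legs of 25×46 mm section (46 mm along y) splaying symmetrically in x. Each leg rises 672 mm vertically over 196 mm of horizontal reach and is 700 mm long along its own axis. Every leg's outer bottom edge rests on the floor and its outer top edge meets a bottom edge of the beam — the left legs (tilting toward +x) meet the beam's −x bottom edge, the right legs (their mirror images, tilting toward −x) meet its +x bottom edge — so the leg tops tuck under the beam, the beam's underside is 672 mm above the floor, and the feet are 454 mm apart outside-to-outside with the beam centred between them. The two leg pairs are set in 45 mm from either end of the beam.


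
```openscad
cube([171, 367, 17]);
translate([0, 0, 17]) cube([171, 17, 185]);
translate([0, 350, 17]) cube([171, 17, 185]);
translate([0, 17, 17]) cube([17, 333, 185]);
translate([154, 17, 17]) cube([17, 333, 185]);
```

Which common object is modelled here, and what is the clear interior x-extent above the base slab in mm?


An open box. The internal width is 137 mm.

A 171×367 base slab with four walls standing on it — an open box. The base is 171 mm wide and the walls are 17 mm thick, so the internal width is 171 − 2 × 17 = 137 mm.


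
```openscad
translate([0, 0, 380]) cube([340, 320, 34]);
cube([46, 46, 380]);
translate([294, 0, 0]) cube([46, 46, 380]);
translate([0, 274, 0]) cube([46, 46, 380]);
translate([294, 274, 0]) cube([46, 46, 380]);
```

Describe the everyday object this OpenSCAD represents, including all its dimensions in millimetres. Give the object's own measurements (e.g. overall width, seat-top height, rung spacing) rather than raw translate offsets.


A four-legged stool. The seat is a 340×320×34 mm slab whose top surface is at z = 414 mm; four square legs, each 46×46 mm in cross-section, run from the floor (z = 0) to the underside of the seat, each flush with a corner of the seat.


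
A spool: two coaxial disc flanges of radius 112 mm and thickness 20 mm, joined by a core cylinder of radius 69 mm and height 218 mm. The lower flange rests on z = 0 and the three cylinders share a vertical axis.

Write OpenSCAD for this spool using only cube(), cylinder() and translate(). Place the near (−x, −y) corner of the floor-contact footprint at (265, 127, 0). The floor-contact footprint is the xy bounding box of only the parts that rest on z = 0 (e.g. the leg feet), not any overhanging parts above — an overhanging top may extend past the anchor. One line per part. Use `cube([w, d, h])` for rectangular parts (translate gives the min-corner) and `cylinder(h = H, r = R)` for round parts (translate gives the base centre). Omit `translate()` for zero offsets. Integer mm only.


translate([377, 239, 0]) cylinder(h = 20, r = 112);
translate([377, 239, 20]) cylinder(h = 218, r = 69);
translate([377, 239, 238]) cylinder(h = 20, r = 112);


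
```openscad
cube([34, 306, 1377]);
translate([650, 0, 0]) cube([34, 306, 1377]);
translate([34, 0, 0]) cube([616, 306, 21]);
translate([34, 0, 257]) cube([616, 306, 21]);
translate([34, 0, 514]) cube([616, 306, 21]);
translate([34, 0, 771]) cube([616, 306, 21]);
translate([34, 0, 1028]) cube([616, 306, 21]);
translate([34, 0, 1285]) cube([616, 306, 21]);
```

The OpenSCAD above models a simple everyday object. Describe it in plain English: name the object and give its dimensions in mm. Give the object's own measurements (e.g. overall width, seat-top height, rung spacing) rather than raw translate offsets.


An open bookshelf. Two side panels, each 34 mm thick, 306 mm deep and 1377 mm tall, stand 684 mm apart (outside-to-outside). Between them sit 6 shelves, each 21 mm thick and 306 mm deep, spanning the full gap between the sides. The bottom shelf rests on the floor (its underside at z = 0) and the clear gap between one shelf's top and the next shelf's underside is 236 mm.


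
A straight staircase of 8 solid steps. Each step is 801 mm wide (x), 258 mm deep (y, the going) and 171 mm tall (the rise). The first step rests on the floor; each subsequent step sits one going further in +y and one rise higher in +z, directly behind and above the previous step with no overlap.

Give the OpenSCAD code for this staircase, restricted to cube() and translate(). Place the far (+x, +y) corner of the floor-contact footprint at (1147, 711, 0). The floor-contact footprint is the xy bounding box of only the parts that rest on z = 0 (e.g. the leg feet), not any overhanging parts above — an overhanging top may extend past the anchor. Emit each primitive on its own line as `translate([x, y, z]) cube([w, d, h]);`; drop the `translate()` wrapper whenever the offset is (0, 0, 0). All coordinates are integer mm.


translate([346, 453, 0]) cube([801, 258, 171]);
translate([346, 711, 171]) cube([801, 258, 171]);
translate([346, 969, 342]) cube([801, 258, 171]);
translate([346, 1227, 513]) cube([801, 258, 171]);
translate([346, 1485, 684]) cube([801, 258, 171]);
translate([346, 1743, 855]) cube([801, 258, 171]);
translate([346, 2001, 1026]) cube([801, 258, 171]);
translate([346, 2259, 1197]) cube([801, 258, 171]);


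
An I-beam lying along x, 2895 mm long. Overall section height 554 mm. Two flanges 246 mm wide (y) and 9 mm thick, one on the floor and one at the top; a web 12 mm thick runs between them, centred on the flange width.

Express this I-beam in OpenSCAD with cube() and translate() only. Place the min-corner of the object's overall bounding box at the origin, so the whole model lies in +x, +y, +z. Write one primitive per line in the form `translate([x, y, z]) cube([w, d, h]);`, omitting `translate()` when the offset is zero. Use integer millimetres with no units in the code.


cube([2895, 246, 9]);
translate([0, 117, 9]) cube([2895, 12, 536]);
translate([0, 0, 545]) cube([2895, 246, 9]);


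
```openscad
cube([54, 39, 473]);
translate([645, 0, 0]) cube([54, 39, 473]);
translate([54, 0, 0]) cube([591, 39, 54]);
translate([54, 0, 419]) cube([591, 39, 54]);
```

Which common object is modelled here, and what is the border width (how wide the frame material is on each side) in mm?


A picture frame. The border width is 54 mm.

Four thin pieces enclosing a rectangular opening — a picture frame. The two full-height stiles are 473 mm tall; the top rail sits at z = 419 and is 54 mm tall, so the border above the opening is 473 − 419 = 54 mm, matching the stile x-width.


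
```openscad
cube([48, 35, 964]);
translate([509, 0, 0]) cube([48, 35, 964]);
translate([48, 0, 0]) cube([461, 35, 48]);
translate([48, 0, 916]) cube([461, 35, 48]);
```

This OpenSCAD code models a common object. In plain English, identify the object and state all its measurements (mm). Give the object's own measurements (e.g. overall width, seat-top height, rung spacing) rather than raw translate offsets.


A rectangular picture frame lying in the x–z plane (depth along y). The opening is 461 mm wide (x) by 868 mm tall (z), surrounded by a border 48 mm wide on all four sides. The frame is 35 mm deep and is made of two full-height vertical stiles with two horizontal rails fitted between them.


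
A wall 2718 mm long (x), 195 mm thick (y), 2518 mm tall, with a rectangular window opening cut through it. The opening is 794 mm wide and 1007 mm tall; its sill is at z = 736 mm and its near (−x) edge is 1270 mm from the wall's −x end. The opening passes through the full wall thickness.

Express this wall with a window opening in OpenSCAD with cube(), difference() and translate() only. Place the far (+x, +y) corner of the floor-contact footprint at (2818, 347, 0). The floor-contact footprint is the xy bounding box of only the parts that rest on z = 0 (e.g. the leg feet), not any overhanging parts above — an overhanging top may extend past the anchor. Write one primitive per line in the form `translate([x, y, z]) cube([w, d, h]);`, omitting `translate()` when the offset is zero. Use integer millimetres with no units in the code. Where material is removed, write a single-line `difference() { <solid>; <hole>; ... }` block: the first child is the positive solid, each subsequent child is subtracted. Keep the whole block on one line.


difference() { translate([100, 152, 0]) cube([2718, 195, 2518]); translate([1370, 152, 736]) cube([794, 195, 1007]); }


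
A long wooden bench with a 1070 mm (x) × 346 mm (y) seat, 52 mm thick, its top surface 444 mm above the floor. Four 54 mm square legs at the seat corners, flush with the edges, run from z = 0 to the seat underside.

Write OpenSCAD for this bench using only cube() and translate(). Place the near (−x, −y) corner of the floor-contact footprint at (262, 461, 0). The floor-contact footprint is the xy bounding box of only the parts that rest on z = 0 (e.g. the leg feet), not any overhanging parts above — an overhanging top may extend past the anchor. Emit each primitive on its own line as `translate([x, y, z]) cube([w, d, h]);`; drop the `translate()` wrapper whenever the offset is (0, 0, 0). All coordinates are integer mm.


translate([262, 461, 392]) cube([1070, 346, 52]);
translate([262, 461, 0]) cube([54, 54, 392]);
translate([262, 753, 0]) cube([54, 54, 392]);
translate([1278, 461, 0]) cube([54, 54, 392]);
translate([1278, 753, 0]) cube([54, 54, 392]);


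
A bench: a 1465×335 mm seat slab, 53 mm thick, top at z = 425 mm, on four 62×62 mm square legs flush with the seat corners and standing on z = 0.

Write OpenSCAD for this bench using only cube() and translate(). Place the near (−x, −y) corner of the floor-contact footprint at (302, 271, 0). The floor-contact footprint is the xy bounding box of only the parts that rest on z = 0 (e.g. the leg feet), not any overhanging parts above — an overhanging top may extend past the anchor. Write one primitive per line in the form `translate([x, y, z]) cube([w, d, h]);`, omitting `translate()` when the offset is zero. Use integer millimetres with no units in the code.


translate([302, 271, 372]) cube([1465, 335, 53]);
translate([302, 271, 0]) cube([62, 62, 372]);
translate([302, 544, 0]) cube([62, 62, 372]);
translate([1705, 271, 0]) cube([62, 62, 372]);
translate([1705, 544, 0]) cube([62, 62, 372]);


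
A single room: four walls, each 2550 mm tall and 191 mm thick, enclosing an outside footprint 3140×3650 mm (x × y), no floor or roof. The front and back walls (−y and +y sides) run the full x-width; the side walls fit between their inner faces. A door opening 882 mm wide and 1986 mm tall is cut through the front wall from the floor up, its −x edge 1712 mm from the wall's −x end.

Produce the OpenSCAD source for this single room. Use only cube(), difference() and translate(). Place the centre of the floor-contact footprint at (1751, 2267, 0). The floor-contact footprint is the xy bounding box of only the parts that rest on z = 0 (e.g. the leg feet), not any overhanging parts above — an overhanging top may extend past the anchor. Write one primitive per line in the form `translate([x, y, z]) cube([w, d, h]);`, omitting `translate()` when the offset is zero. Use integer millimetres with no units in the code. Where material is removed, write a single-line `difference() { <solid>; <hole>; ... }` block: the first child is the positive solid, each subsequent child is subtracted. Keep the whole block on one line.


difference() { translate([181, 442, 0]) cube([3140, 191, 2550]); translate([1893, 442, 0]) cube([882, 191, 1986]); }
translate([181, 3901, 0]) cube([3140, 191, 2550]);
translate([181, 633, 0]) cube([191, 3268, 2550]);
translate([3130, 633, 0]) cube([191, 3268, 2550]);


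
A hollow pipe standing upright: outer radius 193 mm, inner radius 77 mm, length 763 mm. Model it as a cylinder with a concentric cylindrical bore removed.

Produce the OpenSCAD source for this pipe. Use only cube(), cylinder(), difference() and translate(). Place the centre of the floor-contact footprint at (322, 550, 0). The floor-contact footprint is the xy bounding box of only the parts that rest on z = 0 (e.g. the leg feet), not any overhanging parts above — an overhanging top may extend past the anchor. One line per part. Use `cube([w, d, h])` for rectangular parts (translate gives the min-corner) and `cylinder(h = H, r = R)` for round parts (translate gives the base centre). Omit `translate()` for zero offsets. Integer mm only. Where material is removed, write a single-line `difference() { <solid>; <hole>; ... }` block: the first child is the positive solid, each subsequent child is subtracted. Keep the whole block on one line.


difference() { translate([322, 550, 0]) cylinder(h = 763, r = 193); translate([322, 550, 0]) cylinder(h = 763, r = 77); }


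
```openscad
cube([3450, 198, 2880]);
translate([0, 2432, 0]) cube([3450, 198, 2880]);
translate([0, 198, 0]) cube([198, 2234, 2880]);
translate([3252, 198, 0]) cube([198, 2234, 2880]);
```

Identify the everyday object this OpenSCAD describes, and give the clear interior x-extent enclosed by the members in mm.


A house (or room) frame. The interior width is 3054 mm.

Four 2880 mm walls enclosing a rectangle with no floor or roof — a room or house frame. Outside width is 3450 mm and wall thickness is 198 mm, so the interior width is 3450 − 2 × 198 = 3054 mm.


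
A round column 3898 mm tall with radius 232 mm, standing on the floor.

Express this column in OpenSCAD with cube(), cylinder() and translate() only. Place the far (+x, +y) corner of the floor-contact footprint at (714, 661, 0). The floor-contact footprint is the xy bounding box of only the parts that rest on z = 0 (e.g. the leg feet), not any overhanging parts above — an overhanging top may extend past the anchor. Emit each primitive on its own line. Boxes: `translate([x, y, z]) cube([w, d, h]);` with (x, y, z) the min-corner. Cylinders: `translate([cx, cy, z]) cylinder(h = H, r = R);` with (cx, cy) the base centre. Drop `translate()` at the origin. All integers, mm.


translate([482, 429, 0]) cylinder(h = 3898, r = 232);


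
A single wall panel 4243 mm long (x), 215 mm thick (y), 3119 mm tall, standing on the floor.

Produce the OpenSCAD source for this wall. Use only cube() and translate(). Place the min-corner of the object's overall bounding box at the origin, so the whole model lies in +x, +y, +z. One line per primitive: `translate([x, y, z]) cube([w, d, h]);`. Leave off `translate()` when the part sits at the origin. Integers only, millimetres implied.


cube([4243, 215, 3119]);


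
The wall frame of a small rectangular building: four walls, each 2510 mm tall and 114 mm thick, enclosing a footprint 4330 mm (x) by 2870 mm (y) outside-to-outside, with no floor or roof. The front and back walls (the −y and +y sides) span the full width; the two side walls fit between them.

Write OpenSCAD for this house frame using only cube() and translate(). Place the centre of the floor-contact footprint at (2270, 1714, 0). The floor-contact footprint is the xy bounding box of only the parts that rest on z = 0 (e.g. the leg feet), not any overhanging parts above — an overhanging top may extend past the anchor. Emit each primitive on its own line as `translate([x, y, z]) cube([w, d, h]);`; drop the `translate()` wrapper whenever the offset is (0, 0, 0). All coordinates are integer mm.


translate([105, 279, 0]) cube([4330, 114, 2510]);
translate([105, 3035, 0]) cube([4330, 114, 2510]);
translate([105, 393, 0]) cube([114, 2642, 2510]);
translate([4321, 393, 0]) cube([114, 2642, 2510]);


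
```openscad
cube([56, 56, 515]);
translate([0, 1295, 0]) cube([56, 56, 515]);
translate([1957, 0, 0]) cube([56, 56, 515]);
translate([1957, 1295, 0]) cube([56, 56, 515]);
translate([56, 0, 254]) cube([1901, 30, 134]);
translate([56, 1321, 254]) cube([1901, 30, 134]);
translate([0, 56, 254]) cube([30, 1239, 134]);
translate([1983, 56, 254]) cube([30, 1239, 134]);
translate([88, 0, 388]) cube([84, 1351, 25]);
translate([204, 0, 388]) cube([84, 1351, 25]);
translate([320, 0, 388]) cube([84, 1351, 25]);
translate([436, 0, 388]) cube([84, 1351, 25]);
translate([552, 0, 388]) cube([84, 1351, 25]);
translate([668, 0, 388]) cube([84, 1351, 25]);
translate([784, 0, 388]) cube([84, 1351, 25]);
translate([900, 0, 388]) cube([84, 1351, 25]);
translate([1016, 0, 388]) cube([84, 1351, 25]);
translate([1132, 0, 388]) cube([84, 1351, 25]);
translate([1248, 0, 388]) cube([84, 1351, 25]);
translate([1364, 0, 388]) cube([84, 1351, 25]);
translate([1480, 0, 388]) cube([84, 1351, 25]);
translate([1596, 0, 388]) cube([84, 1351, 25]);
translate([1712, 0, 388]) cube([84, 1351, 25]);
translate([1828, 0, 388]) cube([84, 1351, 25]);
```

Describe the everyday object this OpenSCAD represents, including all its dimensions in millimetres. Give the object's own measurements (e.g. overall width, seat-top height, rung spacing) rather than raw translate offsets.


A bed frame 2013 mm long (x) by 1351 mm wide (y). Four 56×56 mm corner posts, 515 mm tall, at the corners of the footprint. Four rails of 30 mm thickness and 134 mm height run between adjacent posts with their undersides at z = 254 mm, their outer faces flush with the outside of the frame (the two x-running rails run between the posts' inner faces; the two y-running rails run between the posts' inner faces). 16 slats, each 84 mm wide (x) and 25 mm thick, lie across the top of the two x-running rails, running the full 1351 mm width of the frame in y; along x they sit between the end posts with a 32 mm gap after the −x posts and between neighbouring slats, leaving 45 mm before the +x posts.


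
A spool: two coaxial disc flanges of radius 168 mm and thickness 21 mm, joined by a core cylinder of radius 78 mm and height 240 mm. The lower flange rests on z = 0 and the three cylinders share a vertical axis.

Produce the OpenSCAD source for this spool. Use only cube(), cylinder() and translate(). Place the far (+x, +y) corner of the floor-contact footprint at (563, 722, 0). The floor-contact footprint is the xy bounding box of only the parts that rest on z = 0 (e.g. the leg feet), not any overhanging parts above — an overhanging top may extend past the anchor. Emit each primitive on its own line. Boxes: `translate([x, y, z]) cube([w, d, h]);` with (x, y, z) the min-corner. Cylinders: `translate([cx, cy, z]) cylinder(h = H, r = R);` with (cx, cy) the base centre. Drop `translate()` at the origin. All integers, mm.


translate([395, 554, 0]) cylinder(h = 21, r = 168);
translate([395, 554, 21]) cylinder(h = 240, r = 78);
translate([395, 554, 261]) cylinder(h = 21, r = 168);


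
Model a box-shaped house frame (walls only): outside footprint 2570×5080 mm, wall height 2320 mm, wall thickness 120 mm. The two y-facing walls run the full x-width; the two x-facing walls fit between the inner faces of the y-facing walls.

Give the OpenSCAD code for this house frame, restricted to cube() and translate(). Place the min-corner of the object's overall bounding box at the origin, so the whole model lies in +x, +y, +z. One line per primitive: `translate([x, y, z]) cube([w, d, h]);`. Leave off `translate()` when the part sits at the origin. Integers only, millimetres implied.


cube([2570, 120, 2320]);
translate([0, 4960, 0]) cube([2570, 120, 2320]);
translate([0, 120, 0]) cube([120, 4840, 2320]);
translate([2450, 120, 0]) cube([120, 4840, 2320]);


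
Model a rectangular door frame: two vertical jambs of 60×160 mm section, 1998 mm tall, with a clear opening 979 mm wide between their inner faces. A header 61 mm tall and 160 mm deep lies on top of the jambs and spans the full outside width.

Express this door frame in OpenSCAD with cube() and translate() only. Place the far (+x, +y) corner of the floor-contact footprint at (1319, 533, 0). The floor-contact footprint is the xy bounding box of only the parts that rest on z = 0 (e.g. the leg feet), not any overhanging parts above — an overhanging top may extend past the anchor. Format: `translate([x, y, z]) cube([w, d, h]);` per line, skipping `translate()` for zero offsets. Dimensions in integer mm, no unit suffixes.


translate([220, 373, 0]) cube([60, 160, 1998]);
translate([1259, 373, 0]) cube([60, 160, 1998]);
translate([220, 373, 1998]) cube([1099, 160, 61]);


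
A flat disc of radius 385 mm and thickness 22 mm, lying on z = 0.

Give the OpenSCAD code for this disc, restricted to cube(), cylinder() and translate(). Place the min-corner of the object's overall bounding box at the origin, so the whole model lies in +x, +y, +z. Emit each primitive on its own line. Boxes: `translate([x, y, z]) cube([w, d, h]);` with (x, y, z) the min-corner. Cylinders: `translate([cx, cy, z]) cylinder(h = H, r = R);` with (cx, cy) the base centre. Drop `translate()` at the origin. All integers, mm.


translate([385, 385, 0]) cylinder(h = 22, r = 385);


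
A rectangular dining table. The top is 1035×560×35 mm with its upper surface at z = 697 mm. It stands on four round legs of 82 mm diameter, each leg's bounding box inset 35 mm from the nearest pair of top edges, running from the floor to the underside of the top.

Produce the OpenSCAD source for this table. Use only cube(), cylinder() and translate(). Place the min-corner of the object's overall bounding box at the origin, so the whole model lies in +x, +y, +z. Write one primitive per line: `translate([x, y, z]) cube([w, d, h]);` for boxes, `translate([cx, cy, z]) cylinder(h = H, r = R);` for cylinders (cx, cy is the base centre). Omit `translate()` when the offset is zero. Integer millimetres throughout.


// leg_h = 697 - 35 = 662
translate([0, 0, 662]) cube([1035, 560, 35]);
translate([76, 76, 0]) cylinder(h = 662, r = 41);
translate([959, 76, 0]) cylinder(h = 662, r = 41);
translate([76, 484, 0]) cylinder(h = 662, r = 41);
translate([959, 484, 0]) cylinder(h = 662, r = 41);


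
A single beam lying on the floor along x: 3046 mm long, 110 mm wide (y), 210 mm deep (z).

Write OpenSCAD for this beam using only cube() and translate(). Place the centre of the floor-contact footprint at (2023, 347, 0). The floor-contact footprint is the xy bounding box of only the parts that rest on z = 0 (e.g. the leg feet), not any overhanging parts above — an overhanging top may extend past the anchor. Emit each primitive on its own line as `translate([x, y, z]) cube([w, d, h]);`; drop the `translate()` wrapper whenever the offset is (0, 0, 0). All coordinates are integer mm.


translate([500, 292, 0]) cube([3046, 110, 210]);


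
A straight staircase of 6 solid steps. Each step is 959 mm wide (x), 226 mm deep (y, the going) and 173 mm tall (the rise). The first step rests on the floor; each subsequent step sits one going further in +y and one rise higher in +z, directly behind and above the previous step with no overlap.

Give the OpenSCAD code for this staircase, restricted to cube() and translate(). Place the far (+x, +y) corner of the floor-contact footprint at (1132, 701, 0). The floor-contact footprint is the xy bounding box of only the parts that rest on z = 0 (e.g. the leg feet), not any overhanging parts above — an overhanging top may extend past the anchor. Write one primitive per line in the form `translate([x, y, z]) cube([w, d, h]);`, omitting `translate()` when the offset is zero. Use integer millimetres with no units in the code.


translate([173, 475, 0]) cube([959, 226, 173]);
translate([173, 701, 173]) cube([959, 226, 173]);
translate([173, 927, 346]) cube([959, 226, 173]);
translate([173, 1153, 519]) cube([959, 226, 173]);
translate([173, 1379, 692]) cube([959, 226, 173]);
translate([173, 1605, 865]) cube([959, 226, 173]);


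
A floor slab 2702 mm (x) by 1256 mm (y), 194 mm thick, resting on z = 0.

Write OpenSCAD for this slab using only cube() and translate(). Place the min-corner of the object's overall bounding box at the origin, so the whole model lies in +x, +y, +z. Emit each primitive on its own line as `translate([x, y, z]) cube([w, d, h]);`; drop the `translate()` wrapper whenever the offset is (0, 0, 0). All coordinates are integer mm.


cube([2702, 1256, 194]);


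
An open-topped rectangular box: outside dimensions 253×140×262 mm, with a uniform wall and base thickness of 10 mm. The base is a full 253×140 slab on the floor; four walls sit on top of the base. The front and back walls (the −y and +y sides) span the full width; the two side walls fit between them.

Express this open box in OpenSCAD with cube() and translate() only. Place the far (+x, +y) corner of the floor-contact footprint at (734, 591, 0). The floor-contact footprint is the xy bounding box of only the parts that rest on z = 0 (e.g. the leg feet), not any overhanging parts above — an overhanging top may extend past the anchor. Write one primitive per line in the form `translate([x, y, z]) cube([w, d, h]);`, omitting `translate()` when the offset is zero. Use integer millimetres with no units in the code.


translate([481, 451, 0]) cube([253, 140, 10]);
translate([481, 451, 10]) cube([253, 10, 252]);
translate([481, 581, 10]) cube([253, 10, 252]);
translate([481, 461, 10]) cube([10, 120, 252]);
translate([724, 461, 10]) cube([10, 120, 252]);


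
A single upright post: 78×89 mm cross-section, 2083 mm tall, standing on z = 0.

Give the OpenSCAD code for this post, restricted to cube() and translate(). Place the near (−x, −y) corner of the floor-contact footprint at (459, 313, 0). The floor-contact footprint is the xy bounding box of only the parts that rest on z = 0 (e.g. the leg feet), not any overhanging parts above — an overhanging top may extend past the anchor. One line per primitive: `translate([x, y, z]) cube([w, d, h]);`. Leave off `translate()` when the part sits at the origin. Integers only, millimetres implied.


translate([459, 313, 0]) cube([78, 89, 2083]);


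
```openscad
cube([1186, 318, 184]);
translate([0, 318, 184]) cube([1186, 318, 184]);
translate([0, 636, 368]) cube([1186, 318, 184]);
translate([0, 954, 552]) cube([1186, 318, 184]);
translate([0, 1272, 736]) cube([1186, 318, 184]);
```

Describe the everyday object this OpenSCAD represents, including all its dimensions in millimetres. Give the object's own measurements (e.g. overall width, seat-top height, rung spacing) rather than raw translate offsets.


A straight staircase of 5 solid steps. Each step is 1186 mm wide (x), 318 mm deep (y, the going) and 184 mm tall (the rise). The first step rests on the floor; each subsequent step sits one going further in +y and one rise higher in +z, directly behind and above the previous step with no overlap.


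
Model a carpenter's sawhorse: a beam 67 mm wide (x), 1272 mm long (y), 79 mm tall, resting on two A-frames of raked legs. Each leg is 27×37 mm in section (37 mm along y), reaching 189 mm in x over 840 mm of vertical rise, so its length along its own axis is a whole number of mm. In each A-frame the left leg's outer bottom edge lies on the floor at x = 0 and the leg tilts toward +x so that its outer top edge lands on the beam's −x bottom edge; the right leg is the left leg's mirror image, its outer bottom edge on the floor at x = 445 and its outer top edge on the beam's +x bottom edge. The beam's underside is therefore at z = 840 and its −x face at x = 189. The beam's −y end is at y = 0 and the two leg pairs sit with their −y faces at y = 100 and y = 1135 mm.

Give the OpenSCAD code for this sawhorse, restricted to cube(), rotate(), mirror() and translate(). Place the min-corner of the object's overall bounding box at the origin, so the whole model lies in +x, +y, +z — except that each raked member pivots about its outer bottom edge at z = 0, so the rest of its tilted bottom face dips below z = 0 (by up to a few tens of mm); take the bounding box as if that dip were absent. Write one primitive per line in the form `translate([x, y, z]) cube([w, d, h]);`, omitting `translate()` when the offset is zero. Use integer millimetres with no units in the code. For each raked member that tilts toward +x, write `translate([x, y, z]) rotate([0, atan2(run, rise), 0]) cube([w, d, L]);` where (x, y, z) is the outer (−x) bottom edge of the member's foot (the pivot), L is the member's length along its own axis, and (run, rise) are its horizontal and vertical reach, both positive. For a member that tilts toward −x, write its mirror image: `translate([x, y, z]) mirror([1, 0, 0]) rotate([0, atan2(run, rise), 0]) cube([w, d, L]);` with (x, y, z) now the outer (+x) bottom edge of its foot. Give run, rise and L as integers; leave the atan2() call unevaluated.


translate([189, 0, 840]) cube([67, 1272, 79]);
translate([0, 100, 0]) rotate([0, atan2(189, 840), 0]) cube([27, 37, 861]);
translate([445, 100, 0]) mirror([1, 0, 0]) rotate([0, atan2(189, 840), 0]) cube([27, 37, 861]);
translate([0, 1135, 0]) rotate([0, atan2(189, 840), 0]) cube([27, 37, 861]);
translate([445, 1135, 0]) mirror([1, 0, 0]) rotate([0, atan2(189, 840), 0]) cube([27, 37, 861]);


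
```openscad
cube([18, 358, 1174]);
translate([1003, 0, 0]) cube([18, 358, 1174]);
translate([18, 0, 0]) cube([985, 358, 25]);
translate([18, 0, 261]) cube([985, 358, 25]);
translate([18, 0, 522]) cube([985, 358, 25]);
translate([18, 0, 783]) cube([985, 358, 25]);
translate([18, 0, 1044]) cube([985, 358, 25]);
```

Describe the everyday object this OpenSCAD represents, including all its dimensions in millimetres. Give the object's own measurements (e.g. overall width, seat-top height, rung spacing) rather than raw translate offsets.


An open bookshelf. Two side panels, each 18 mm thick, 358 mm deep and 1174 mm tall, stand 1021 mm apart (outside-to-outside). Between them sit 5 shelves, each 25 mm thick and 358 mm deep, spanning the full gap between the sides. The bottom shelf rests on the floor (its underside at z = 0) and the clear gap between one shelf's top and the next shelf's underside is 236 mm.


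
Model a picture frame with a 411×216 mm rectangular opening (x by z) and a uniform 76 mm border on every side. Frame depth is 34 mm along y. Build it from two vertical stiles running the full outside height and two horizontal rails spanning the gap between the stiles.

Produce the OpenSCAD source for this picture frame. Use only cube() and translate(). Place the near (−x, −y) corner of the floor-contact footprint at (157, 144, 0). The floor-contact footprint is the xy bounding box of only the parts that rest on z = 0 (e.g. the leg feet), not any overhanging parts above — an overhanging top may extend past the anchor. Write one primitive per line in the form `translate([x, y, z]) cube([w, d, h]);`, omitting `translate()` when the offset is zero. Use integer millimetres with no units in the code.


translate([157, 144, 0]) cube([76, 34, 368]);
translate([644, 144, 0]) cube([76, 34, 368]);
translate([233, 144, 0]) cube([411, 34, 76]);
translate([233, 144, 292]) cube([411, 34, 76]);


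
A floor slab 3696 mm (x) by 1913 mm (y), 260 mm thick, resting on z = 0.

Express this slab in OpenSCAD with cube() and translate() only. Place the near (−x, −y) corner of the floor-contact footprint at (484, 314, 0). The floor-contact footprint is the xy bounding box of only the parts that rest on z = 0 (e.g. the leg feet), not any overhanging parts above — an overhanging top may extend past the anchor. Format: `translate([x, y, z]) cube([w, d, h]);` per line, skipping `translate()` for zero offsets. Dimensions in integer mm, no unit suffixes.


translate([484, 314, 0]) cube([3696, 1913, 260]);


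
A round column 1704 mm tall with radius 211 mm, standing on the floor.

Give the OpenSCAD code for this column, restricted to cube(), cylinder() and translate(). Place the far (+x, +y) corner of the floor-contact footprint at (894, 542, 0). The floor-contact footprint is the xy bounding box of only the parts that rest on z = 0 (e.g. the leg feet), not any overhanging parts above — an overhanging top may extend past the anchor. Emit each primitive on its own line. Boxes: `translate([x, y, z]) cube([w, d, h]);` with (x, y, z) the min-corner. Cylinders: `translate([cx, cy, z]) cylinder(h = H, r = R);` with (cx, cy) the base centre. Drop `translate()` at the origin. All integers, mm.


translate([683, 331, 0]) cylinder(h = 1704, r = 211);


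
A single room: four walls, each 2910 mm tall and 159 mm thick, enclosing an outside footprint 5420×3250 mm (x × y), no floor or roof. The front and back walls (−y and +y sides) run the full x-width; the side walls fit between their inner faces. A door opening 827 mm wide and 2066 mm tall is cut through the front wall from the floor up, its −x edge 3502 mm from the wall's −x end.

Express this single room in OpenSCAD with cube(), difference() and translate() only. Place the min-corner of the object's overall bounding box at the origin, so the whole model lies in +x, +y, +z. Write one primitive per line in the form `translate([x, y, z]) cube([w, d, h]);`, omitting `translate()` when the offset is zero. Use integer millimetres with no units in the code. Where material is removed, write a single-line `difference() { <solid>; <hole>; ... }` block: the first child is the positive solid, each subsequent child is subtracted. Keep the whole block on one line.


difference() { cube([5420, 159, 2910]); translate([3502, 0, 0]) cube([827, 159, 2066]); }
translate([0, 3091, 0]) cube([5420, 159, 2910]);
translate([0, 159, 0]) cube([159, 2932, 2910]);
translate([5261, 159, 0]) cube([159, 2932, 2910]);


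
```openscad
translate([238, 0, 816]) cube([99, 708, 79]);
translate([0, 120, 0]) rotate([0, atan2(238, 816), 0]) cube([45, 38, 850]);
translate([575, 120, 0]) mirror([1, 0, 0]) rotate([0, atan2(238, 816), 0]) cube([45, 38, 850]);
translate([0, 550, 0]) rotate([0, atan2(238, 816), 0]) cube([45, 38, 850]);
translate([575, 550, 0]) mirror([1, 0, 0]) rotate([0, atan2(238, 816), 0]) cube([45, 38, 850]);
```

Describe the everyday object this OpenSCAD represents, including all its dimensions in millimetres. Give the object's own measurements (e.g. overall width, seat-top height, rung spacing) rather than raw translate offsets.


A sawhorse. A 99×708×79 mm beam (x, y, z) sits on two A-frame leg pairs. Each pair is two raked legs of 45×38 mm section (38 mm along y) splaying symmetrically in x. Each leg rises 816 mm vertically over 238 mm of horizontal reach and is 850 mm long along its own axis. Every leg's outer bottom edge rests on the floor and its outer top edge meets a bottom edge of the beam — the left legs (tilting toward +x) meet the beam's −x bottom edge, the right legs (their mirror images, tilting toward −x) meet its +x bottom edge — so the leg tops tuck under the beam, the beam's underside is 816 mm above the floor, and the feet are 575 mm apart outside-to-outside with the beam centred between them. The two leg pairs are set in 120 mm from either end of the beam.


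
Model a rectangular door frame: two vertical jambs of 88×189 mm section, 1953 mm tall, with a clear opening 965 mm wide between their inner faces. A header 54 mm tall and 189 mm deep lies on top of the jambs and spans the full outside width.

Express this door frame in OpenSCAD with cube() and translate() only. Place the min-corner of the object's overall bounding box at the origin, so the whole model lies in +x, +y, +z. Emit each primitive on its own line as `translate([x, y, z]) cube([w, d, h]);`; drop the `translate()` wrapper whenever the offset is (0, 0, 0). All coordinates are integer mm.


cube([88, 189, 1953]);
translate([1053, 0, 0]) cube([88, 189, 1953]);
translate([0, 0, 1953]) cube([1141, 189, 54]);
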